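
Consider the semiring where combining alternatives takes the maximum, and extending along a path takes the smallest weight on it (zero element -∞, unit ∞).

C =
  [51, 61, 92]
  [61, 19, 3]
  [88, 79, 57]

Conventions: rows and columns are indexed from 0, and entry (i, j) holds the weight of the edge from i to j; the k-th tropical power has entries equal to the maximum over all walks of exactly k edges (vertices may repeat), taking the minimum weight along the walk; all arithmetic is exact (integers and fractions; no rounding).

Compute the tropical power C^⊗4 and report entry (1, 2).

C^⊗2:
  [88, 79, 57]
  [51, 61, 61]
  [61, 61, 88]
C^⊗3:
  [61, 61, 88]
  [61, 61, 57]
  [88, 79, 61]
C^⊗4:
  [88, 79, 61]
  [61, 61, 61]
  [61, 61, 88]
Key observation: the optimum is the walk 1->0->2->0->2, with weight 61 min 92 min 88 min 92 = 61.
Optimal value attained by: walk 1->0->2->0->2.
Answer: (C^⊗4)[1][2] = 61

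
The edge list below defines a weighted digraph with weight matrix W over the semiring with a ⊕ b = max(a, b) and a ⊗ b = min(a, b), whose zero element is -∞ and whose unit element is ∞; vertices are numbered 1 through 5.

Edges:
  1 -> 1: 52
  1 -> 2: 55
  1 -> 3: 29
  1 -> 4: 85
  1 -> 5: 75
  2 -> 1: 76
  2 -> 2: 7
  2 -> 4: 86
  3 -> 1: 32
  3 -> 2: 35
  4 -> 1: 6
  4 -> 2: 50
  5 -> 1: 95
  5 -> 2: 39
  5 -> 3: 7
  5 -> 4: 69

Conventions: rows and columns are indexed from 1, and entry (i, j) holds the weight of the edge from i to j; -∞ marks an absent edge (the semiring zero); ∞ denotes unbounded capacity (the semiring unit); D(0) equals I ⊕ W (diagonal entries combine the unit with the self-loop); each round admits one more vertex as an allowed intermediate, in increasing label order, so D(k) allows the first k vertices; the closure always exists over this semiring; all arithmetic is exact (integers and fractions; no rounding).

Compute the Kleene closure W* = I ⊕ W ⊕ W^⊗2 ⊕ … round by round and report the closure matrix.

D(0):
  [∞, 55, 29, 85, 75]
  [76, ∞, -∞, 86, -∞]
  [32, 35, ∞, -∞, -∞]
  [6, 50, -∞, ∞, -∞]
  [95, 39, 7, 69, ∞]
D(1):
  [∞, 55, 29, 85, 75]
  [76, ∞, 29, 86, 75]
  [32, 35, ∞, 32, 32]
  [6, 50, 6, ∞, 6]
  [95, 55, 29, 85, ∞]
D(2):
  [∞, 55, 29, 85, 75]
  [76, ∞, 29, 86, 75]
  [35, 35, ∞, 35, 35]
  [50, 50, 29, ∞, 50]
  [95, 55, 29, 85, ∞]
D(3):
  [∞, 55, 29, 85, 75]
  [76, ∞, 29, 86, 75]
  [35, 35, ∞, 35, 35]
  [50, 50, 29, ∞, 50]
  [95, 55, 29, 85, ∞]
D(4):
  [∞, 55, 29, 85, 75]
  [76, ∞, 29, 86, 75]
  [35, 35, ∞, 35, 35]
  [50, 50, 29, ∞, 50]
  [95, 55, 29, 85, ∞]
D(5):
  [∞, 55, 29, 85, 75]
  [76, ∞, 29, 86, 75]
  [35, 35, ∞, 35, 35]
  [50, 50, 29, ∞, 50]
  [95, 55, 29, 85, ∞]
Answer: W* = [[∞, 55, 29, 85, 75], [76, ∞, 29, 86, 75], [35, 35, ∞, 35, 35], [50, 50, 29, ∞, 50], [95, 55, 29, 85, ∞]]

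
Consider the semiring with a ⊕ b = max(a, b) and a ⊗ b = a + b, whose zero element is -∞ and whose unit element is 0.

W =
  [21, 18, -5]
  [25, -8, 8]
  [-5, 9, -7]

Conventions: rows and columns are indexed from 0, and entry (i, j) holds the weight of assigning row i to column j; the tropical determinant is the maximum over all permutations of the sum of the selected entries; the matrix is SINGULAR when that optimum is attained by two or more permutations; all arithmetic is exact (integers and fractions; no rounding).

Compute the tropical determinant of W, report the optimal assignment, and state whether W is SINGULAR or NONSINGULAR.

σ = (0, 1, 2): 21 + (-8) + (-7) = 6
σ = (0, 2, 1): 21 + 8 + 9 = 38
σ = (1, 0, 2): 18 + 25 + (-7) = 36
σ = (1, 2, 0): 18 + 8 + (-5) = 21
σ = (2, 0, 1): (-5) + 25 + 9 = 29
σ = (2, 1, 0): (-5) + (-8) + (-5) = -18
Optimal value attained by: σ = (0, 2, 1).
Answer: det⊕(W) = 38; verdict: NONSINGULAR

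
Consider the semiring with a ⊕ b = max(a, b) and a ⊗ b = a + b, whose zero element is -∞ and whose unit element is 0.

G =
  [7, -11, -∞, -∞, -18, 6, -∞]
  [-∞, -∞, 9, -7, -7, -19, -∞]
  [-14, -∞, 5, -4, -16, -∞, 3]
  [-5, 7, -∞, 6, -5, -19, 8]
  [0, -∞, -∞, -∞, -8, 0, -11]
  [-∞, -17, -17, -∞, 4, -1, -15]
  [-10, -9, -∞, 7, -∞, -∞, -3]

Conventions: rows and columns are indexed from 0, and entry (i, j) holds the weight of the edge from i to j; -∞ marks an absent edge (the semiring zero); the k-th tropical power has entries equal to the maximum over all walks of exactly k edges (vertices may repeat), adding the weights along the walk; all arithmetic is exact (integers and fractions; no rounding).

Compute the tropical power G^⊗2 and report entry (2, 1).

G^⊗2:
  [14, -4, -2, -18, 10, 13, -9]
  [-5, 0, 14, 5, -7, -7, 12]
  [-7, 3, 10, 10, -9, -8, 8]
  [2, 13, 16, 15, 1, 1, 14]
  [7, -11, -17, -4, 4, 6, -14]
  [4, -18, -8, -8, 3, 4, -7]
  [2, 14, 0, 13, 2, -4, 15]
Key observation: the optimum is the walk 2->3->1, with weight (-4) + 7 = 3.
Optimal value attained by: walk 2->3->1.
Answer: (G^⊗2)[2][1] = 3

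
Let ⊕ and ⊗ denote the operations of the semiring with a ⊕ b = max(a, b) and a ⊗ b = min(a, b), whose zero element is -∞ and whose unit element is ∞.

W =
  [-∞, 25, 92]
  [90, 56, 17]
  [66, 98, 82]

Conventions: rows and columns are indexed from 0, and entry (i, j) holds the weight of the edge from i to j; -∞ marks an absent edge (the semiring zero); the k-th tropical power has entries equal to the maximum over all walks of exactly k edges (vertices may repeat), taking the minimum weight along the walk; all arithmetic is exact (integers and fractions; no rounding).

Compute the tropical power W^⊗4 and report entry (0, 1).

W^⊗2:
  [66, 92, 82]
  [56, 56, 90]
  [90, 82, 82]
W^⊗3:
  [90, 82, 82]
  [66, 90, 82]
  [82, 82, 90]
W^⊗4:
  [82, 82, 90]
  [90, 82, 82]
  [82, 90, 82]
Key observation: the optimum is the walk 0->2->2->2->1, with weight 92 min 82 min 82 min 98 = 82.
Optimal value attained by: walk 0->2->2->2->1.
Answer: (W^⊗4)[0][1] = 82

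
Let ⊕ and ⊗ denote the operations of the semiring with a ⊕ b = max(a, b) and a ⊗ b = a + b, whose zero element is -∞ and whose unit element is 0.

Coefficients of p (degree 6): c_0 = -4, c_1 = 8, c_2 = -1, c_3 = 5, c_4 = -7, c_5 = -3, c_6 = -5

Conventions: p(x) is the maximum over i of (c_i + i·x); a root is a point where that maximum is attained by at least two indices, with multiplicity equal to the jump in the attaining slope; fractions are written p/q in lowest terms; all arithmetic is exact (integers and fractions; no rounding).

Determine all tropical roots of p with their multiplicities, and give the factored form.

hull edge (i=0, c=-4) to (i=1, c=8): slope 12, span 1
hull edge (i=1, c=8) to (i=3, c=5): slope -3/2, span 2
hull edge (i=3, c=5) to (i=6, c=-5): slope -10/3, span 3
Factored form: p(x) = -5 ⊗ (x ⊕ (-12)) ⊗ (x ⊕ 3/2) ⊗ (x ⊕ 3/2) ⊗ (x ⊕ 10/3) ⊗ (x ⊕ 10/3) ⊗ (x ⊕ 10/3)
Answer: roots = -12 (mult 1), 3/2 (mult 2), 10/3 (mult 3)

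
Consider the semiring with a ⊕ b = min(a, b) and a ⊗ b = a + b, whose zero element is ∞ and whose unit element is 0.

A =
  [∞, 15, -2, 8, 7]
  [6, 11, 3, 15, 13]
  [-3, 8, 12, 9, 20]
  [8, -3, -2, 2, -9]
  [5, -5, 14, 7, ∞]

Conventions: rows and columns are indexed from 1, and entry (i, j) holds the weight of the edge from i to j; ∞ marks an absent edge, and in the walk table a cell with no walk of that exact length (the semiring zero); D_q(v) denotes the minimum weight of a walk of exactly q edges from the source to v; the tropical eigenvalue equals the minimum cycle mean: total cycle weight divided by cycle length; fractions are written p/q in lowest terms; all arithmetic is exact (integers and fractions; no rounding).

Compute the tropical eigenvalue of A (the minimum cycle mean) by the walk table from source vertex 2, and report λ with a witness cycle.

q=0: [∞, 0, ∞, ∞, ∞]
q=1: [6, 11, 3, 15, 13]
q=2: [0, 8, 4, 12, 6]
q=3: [1, 1, -2, 8, 3]
q=4: [-5, -2, -1, 7, -1]
q=5: [-4, -6, -7, 3, -2]
Optimal cycle mean attained by: cycle 1->3->1, total (-2) + (-3), length 2.
Answer: λ = -5/2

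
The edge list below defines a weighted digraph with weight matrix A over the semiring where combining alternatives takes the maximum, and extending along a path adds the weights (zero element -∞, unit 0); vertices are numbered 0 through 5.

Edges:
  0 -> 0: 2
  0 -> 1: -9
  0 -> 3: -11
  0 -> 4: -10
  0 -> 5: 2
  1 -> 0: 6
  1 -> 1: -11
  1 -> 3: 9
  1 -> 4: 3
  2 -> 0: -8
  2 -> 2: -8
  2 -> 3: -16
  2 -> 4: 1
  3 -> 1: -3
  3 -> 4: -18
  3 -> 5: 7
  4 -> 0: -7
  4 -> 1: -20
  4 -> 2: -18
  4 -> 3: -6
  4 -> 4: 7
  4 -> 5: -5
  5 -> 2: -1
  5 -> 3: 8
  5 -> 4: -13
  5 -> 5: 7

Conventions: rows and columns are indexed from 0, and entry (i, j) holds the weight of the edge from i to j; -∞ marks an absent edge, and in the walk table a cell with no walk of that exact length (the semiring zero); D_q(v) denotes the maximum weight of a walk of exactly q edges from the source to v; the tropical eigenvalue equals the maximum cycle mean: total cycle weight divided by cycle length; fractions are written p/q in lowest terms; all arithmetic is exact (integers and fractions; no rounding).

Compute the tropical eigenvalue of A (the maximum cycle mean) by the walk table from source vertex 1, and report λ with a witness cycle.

q=0: [-∞, 0, -∞, -∞, -∞, -∞]
q=1: [6, -11, -∞, 9, 3, -∞]
q=2: [8, 6, -15, -2, 10, 16]
q=3: [12, -1, 15, 24, 17, 23]
q=4: [14, 21, 22, 31, 24, 31]
q=5: [27, 28, 30, 39, 31, 38]
q=6: [34, 36, 37, 46, 38, 46]
Optimal cycle mean attained by: cycle 3->5->3, total 7 + 8, length 2.
Answer: λ = 15/2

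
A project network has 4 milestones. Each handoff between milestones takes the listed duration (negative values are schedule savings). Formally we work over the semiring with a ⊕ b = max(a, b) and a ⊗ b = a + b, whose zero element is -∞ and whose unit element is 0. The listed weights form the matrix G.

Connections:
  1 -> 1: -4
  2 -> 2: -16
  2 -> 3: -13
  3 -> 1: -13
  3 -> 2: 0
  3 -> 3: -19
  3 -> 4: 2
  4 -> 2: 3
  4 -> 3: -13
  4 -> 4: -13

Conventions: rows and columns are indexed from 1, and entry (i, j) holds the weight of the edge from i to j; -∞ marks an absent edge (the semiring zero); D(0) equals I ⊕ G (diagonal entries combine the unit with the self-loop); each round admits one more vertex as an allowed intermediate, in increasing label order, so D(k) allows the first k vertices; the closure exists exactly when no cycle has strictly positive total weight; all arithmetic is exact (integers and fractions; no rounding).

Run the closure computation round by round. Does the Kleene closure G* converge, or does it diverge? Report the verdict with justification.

D(0):
  [0, -∞, -∞, -∞]
  [-∞, 0, -13, -∞]
  [-13, 0, 0, 2]
  [-∞, 3, -13, 0]
D(1):
  [0, -∞, -∞, -∞]
  [-∞, 0, -13, -∞]
  [-13, 0, 0, 2]
  [-∞, 3, -13, 0]
D(2):
  [0, -∞, -∞, -∞]
  [-∞, 0, -13, -∞]
  [-13, 0, 0, 2]
  [-∞, 3, -10, 0]
D(3):
  [0, -∞, -∞, -∞]
  [-26, 0, -13, -11]
  [-13, 0, 0, 2]
  [-23, 3, -10, 0]
D(4):
  [0, -∞, -∞, -∞]
  [-26, 0, -13, -11]
  [-13, 5, 0, 2]
  [-23, 3, -10, 0]
Key observation: every diagonal entry stays at the unit through all rounds, so no improving cycle exists.
Answer: CONVERGES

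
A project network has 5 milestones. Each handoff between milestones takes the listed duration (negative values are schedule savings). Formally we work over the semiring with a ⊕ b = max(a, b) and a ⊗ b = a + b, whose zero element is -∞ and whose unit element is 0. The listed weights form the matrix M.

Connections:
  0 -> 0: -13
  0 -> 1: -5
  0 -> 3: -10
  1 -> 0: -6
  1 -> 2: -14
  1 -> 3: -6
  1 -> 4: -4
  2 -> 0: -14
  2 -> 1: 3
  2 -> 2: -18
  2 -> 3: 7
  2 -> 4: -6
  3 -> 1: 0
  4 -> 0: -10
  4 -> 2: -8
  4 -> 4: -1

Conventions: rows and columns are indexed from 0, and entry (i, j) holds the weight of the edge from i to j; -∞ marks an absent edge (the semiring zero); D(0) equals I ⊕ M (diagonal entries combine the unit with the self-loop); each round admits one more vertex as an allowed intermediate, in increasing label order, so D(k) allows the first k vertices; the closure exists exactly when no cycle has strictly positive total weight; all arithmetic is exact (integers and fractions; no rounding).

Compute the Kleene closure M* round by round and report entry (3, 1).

D(0):
  [0, -5, -∞, -10, -∞]
  [-6, 0, -14, -6, -4]
  [-14, 3, 0, 7, -6]
  [-∞, 0, -∞, 0, -∞]
  [-10, -∞, -8, -∞, 0]
D(1):
  [0, -5, -∞, -10, -∞]
  [-6, 0, -14, -6, -4]
  [-14, 3, 0, 7, -6]
  [-∞, 0, -∞, 0, -∞]
  [-10, -15, -8, -20, 0]
D(2):
  [0, -5, -19, -10, -9]
  [-6, 0, -14, -6, -4]
  [-3, 3, 0, 7, -1]
  [-6, 0, -14, 0, -4]
  [-10, -15, -8, -20, 0]
D(3):
  [0, -5, -19, -10, -9]
  [-6, 0, -14, -6, -4]
  [-3, 3, 0, 7, -1]
  [-6, 0, -14, 0, -4]
  [-10, -5, -8, -1, 0]
D(4):
  [0, -5, -19, -10, -9]
  [-6, 0, -14, -6, -4]
  [1, 7, 0, 7, 3]
  [-6, 0, -14, 0, -4]
  [-7, -1, -8, -1, 0]
D(5):
  [0, -5, -17, -10, -9]
  [-6, 0, -12, -5, -4]
  [1, 7, 0, 7, 3]
  [-6, 0, -12, 0, -4]
  [-7, -1, -8, -1, 0]
Answer: M*[3][1] = 0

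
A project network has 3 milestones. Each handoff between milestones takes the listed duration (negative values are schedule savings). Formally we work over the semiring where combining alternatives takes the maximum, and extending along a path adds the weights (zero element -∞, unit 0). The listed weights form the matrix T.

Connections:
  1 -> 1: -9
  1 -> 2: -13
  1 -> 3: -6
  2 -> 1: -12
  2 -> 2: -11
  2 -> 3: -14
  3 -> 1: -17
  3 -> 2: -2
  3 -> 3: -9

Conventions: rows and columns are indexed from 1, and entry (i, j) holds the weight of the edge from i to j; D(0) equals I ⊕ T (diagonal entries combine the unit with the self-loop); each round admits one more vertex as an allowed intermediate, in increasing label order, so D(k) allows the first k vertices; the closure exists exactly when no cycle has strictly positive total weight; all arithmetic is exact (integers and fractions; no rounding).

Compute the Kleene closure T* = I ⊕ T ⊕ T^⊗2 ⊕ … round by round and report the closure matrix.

D(0):
  [0, -13, -6]
  [-12, 0, -14]
  [-17, -2, 0]
D(1):
  [0, -13, -6]
  [-12, 0, -14]
  [-17, -2, 0]
D(2):
  [0, -13, -6]
  [-12, 0, -14]
  [-14, -2, 0]
D(3):
  [0, -8, -6]
  [-12, 0, -14]
  [-14, -2, 0]
Answer: T* = [[0, -8, -6], [-12, 0, -14], [-14, -2, 0]]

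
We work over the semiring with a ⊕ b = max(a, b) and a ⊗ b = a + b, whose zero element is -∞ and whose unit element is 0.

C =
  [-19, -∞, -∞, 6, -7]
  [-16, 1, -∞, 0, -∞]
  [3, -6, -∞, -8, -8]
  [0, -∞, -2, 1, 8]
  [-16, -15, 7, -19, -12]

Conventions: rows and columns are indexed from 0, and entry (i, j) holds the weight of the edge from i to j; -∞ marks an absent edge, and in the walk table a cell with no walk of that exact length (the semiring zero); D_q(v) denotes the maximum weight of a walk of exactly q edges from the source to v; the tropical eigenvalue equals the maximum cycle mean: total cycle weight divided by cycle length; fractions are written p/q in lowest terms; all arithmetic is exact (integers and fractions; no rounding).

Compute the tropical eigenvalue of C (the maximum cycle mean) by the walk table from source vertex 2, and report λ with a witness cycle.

q=0: [-∞, -∞, 0, -∞, -∞]
q=1: [3, -6, -∞, -8, -8]
q=2: [-8, -5, -1, 9, 0]
q=3: [9, -4, 7, 10, 17]
q=4: [10, 2, 24, 15, 18]
q=5: [27, 18, 25, 16, 23]
Optimal cycle mean attained by: cycle 0->3->4->2->0, total 6 + 8 + 7 + 3, length 4.
Answer: λ = 6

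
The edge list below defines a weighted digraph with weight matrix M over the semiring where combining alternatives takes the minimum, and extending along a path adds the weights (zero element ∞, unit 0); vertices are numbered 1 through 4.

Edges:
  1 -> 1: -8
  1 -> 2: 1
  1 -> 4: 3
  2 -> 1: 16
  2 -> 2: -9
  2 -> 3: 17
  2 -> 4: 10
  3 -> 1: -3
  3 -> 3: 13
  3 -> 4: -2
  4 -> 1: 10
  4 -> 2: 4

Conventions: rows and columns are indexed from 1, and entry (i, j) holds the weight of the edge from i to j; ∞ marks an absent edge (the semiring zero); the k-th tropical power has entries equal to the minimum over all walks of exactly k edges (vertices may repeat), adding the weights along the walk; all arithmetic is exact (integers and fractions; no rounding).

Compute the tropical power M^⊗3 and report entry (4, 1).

M^⊗2:
  [-16, -8, 18, -5]
  [7, -18, 8, 1]
  [-11, -2, 26, 0]
  [2, -5, 21, 13]
M^⊗3:
  [-24, -17, 9, -13]
  [-2, -27, -1, -8]
  [-19, -11, 15, -8]
  [-6, -14, 12, 5]
Key observation: the optimum is the walk 4->1->1->1, with weight 10 + (-8) + (-8) = -6.
Optimal value attained by: walk 4->1->1->1.
Answer: (M^⊗3)[4][1] = -6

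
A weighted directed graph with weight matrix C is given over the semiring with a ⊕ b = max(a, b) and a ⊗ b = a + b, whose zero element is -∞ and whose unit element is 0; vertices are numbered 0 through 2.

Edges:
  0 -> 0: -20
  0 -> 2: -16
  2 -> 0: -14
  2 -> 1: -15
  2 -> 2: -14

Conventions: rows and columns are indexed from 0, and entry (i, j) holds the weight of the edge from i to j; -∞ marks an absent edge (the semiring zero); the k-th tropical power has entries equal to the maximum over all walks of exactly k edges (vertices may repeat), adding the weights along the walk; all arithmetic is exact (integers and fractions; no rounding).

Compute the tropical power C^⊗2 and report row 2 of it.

C^⊗2:
  [-30, -31, -30]
  [-∞, -∞, -∞]
  [-28, -29, -28]
Answer: row 2 of C^⊗2 = [-28, -29, -28]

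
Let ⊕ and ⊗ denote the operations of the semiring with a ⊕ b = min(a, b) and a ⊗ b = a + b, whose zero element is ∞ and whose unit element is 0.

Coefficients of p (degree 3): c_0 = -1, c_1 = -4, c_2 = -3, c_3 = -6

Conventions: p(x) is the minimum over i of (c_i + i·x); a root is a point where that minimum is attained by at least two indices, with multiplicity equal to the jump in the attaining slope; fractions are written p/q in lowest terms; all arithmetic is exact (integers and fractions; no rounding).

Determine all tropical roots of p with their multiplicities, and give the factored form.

hull edge (i=0, c=-1) to (i=1, c=-4): slope -3, span 1
hull edge (i=1, c=-4) to (i=3, c=-6): slope -1, span 2
Factored form: p(x) = -6 ⊗ (x ⊕ 1) ⊗ (x ⊕ 1) ⊗ (x ⊕ 3)
Answer: roots = 1 (mult 2), 3 (mult 1)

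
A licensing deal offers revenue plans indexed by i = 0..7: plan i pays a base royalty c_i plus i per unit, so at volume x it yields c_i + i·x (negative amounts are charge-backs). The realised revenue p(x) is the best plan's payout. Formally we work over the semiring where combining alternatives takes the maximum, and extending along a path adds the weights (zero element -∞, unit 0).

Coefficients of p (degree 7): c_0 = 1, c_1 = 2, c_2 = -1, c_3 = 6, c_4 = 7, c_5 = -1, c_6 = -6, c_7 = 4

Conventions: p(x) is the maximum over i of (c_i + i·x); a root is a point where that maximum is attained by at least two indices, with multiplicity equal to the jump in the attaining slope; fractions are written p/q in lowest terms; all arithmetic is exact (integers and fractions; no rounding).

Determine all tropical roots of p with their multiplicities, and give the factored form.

hull edge (i=0, c=1) to (i=3, c=6): slope 5/3, span 3
hull edge (i=3, c=6) to (i=4, c=7): slope 1, span 1
hull edge (i=4, c=7) to (i=7, c=4): slope -1, span 3
Factored form: p(x) = 4 ⊗ (x ⊕ (-5/3)) ⊗ (x ⊕ (-5/3)) ⊗ (x ⊕ (-5/3)) ⊗ (x ⊕ (-1)) ⊗ (x ⊕ 1) ⊗ (x ⊕ 1) ⊗ (x ⊕ 1)
Answer: roots = -5/3 (mult 3), -1 (mult 1), 1 (mult 3)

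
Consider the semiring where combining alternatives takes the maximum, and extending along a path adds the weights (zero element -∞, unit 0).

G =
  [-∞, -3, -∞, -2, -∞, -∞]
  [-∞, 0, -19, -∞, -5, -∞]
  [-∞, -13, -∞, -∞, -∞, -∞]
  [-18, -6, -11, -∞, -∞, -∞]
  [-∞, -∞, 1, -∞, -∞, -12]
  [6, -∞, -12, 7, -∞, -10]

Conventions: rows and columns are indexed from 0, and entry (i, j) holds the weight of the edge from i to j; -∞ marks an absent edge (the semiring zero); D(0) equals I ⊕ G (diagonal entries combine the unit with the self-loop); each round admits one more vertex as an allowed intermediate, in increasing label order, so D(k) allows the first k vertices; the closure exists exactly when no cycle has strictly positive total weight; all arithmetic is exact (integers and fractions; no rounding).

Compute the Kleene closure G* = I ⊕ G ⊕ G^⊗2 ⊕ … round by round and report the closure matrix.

D(0):
  [0, -3, -∞, -2, -∞, -∞]
  [-∞, 0, -19, -∞, -5, -∞]
  [-∞, -13, 0, -∞, -∞, -∞]
  [-18, -6, -11, 0, -∞, -∞]
  [-∞, -∞, 1, -∞, 0, -12]
  [6, -∞, -12, 7, -∞, 0]
D(1):
  [0, -3, -∞, -2, -∞, -∞]
  [-∞, 0, -19, -∞, -5, -∞]
  [-∞, -13, 0, -∞, -∞, -∞]
  [-18, -6, -11, 0, -∞, -∞]
  [-∞, -∞, 1, -∞, 0, -12]
  [6, 3, -12, 7, -∞, 0]
D(2):
  [0, -3, -22, -2, -8, -∞]
  [-∞, 0, -19, -∞, -5, -∞]
  [-∞, -13, 0, -∞, -18, -∞]
  [-18, -6, -11, 0, -11, -∞]
  [-∞, -∞, 1, -∞, 0, -12]
  [6, 3, -12, 7, -2, 0]
D(3):
  [0, -3, -22, -2, -8, -∞]
  [-∞, 0, -19, -∞, -5, -∞]
  [-∞, -13, 0, -∞, -18, -∞]
  [-18, -6, -11, 0, -11, -∞]
  [-∞, -12, 1, -∞, 0, -12]
  [6, 3, -12, 7, -2, 0]
D(4):
  [0, -3, -13, -2, -8, -∞]
  [-∞, 0, -19, -∞, -5, -∞]
  [-∞, -13, 0, -∞, -18, -∞]
  [-18, -6, -11, 0, -11, -∞]
  [-∞, -12, 1, -∞, 0, -12]
  [6, 3, -4, 7, -2, 0]
D(5):
  [0, -3, -7, -2, -8, -20]
  [-∞, 0, -4, -∞, -5, -17]
  [-∞, -13, 0, -∞, -18, -30]
  [-18, -6, -10, 0, -11, -23]
  [-∞, -12, 1, -∞, 0, -12]
  [6, 3, -1, 7, -2, 0]
D(6):
  [0, -3, -7, -2, -8, -20]
  [-11, 0, -4, -10, -5, -17]
  [-24, -13, 0, -23, -18, -30]
  [-17, -6, -10, 0, -11, -23]
  [-6, -9, 1, -5, 0, -12]
  [6, 3, -1, 7, -2, 0]
Answer: G* = [[0, -3, -7, -2, -8, -20], [-11, 0, -4, -10, -5, -17], [-24, -13, 0, -23, -18, -30], [-17, -6, -10, 0, -11, -23], [-6, -9, 1, -5, 0, -12], [6, 3, -1, 7, -2, 0]]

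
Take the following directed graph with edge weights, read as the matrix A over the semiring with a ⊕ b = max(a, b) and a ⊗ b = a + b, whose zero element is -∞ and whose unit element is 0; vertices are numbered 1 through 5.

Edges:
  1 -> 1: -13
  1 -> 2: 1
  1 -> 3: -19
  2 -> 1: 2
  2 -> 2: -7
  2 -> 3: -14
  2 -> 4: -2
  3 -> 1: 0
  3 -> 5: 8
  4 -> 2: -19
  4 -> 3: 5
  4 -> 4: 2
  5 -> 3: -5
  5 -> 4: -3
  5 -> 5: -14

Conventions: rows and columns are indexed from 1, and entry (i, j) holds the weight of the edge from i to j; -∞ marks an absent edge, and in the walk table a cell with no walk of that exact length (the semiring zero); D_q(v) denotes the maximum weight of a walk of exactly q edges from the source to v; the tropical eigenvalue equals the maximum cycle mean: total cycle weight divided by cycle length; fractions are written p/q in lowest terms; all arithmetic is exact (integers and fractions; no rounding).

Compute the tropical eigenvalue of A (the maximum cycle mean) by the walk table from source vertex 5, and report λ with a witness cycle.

q=0: [-∞, -∞, -∞, -∞, 0]
q=1: [-∞, -∞, -5, -3, -14]
q=2: [-5, -22, 2, -1, 3]
q=3: [2, -4, 4, 1, 10]
q=4: [4, 3, 6, 7, 12]
q=5: [6, 5, 12, 9, 14]
Optimal cycle mean attained by: cycle 3->5->4->3, total 8 + (-3) + 5, length 3.
Answer: λ = 10/3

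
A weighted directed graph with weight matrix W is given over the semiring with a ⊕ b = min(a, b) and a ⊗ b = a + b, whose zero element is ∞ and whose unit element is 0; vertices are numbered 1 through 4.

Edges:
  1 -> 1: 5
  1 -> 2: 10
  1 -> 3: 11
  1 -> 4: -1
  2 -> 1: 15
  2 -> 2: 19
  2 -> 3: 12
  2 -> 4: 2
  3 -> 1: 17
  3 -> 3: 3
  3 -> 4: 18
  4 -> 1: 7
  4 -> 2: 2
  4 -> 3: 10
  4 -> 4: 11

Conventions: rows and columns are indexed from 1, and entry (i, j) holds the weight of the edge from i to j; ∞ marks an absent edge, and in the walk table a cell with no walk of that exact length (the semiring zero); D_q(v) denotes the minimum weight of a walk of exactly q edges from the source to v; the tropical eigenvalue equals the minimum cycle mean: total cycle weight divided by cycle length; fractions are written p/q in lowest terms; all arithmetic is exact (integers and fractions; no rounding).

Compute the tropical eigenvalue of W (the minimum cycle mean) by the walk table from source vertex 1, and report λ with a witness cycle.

q=0: [0, ∞, ∞, ∞]
q=1: [5, 10, 11, -1]
q=2: [6, 1, 9, 4]
q=3: [11, 6, 12, 3]
q=4: [10, 5, 13, 8]
Optimal cycle mean attained by: cycle 2->4->2, total 2 + 2, length 2.
Answer: λ = 2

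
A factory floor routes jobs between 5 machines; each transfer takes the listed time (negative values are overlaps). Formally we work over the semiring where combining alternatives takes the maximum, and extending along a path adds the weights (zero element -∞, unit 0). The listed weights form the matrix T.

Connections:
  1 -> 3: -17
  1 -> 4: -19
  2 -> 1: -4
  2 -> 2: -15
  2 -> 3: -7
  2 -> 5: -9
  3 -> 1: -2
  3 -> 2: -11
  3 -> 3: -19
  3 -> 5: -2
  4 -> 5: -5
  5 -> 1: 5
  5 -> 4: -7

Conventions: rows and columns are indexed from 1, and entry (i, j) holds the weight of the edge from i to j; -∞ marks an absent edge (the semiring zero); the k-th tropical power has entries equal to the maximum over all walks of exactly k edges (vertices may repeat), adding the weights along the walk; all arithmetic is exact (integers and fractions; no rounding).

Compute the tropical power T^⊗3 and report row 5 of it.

T^⊗2:
  [-19, -28, -36, -∞, -19]
  [-4, -18, -21, -16, -9]
  [3, -26, -18, -9, -20]
  [0, -∞, -∞, -12, -∞]
  [-∞, -∞, -12, -14, -12]
T^⊗3:
  [-14, -43, -35, -26, -37]
  [-4, -32, -21, -16, -21]
  [-15, -29, -14, -16, -14]
  [-∞, -∞, -17, -19, -17]
  [-7, -23, -31, -19, -14]
Answer: row 5 of T^⊗3 = [-7, -23, -31, -19, -14]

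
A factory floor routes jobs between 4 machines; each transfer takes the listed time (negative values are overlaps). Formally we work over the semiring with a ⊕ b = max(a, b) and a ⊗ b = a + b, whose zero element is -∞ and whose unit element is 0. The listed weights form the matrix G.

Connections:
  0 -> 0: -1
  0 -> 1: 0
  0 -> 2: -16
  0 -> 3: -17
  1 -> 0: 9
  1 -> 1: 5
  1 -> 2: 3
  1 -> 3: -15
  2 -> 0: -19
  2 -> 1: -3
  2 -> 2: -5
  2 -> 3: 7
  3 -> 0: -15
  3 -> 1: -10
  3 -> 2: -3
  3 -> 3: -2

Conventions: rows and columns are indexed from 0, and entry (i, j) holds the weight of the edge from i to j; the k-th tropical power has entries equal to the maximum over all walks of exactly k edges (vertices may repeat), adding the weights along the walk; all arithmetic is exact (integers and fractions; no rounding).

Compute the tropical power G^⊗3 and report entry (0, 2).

G^⊗2:
  [9, 5, 3, -9]
  [14, 10, 8, 10]
  [6, 2, 4, 5]
  [-1, -5, -5, 4]
G^⊗3:
  [14, 10, 8, 10]
  [19, 15, 13, 15]
  [11, 7, 5, 11]
  [4, 0, 1, 2]
Key observation: the optimum is the walk 0->1->1->2, with weight 0 + 5 + 3 = 8.
Optimal value attained by: walk 0->1->1->2.
Answer: (G^⊗3)[0][2] = 8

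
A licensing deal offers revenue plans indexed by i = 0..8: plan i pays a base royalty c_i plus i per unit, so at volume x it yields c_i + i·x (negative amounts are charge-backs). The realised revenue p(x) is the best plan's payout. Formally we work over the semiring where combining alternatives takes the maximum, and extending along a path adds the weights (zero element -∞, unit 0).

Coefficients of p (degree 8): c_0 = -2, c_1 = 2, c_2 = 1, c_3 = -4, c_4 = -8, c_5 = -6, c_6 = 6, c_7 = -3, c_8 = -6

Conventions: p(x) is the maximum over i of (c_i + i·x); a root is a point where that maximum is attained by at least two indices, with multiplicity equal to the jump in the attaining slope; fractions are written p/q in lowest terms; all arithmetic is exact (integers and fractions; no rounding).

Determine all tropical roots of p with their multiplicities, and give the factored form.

hull edge (i=0, c=-2) to (i=1, c=2): slope 4, span 1
hull edge (i=1, c=2) to (i=6, c=6): slope 4/5, span 5
hull edge (i=6, c=6) to (i=8, c=-6): slope -6, span 2
Factored form: p(x) = -6 ⊗ (x ⊕ (-4)) ⊗ (x ⊕ (-4/5)) ⊗ (x ⊕ (-4/5)) ⊗ (x ⊕ (-4/5)) ⊗ (x ⊕ (-4/5)) ⊗ (x ⊕ (-4/5)) ⊗ (x ⊕ 6) ⊗ (x ⊕ 6)
Answer: roots = -4 (mult 1), -4/5 (mult 5), 6 (mult 2)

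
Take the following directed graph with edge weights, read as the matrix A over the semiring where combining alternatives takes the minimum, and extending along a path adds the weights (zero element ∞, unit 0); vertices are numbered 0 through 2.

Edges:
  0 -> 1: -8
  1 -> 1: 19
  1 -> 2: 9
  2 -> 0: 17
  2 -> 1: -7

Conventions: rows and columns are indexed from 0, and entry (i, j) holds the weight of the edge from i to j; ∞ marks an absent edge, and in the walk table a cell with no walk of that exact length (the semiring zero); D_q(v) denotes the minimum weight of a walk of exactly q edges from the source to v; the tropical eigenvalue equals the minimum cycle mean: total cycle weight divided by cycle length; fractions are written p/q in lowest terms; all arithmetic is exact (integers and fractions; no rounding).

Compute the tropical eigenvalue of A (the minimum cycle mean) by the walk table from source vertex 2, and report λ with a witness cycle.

q=0: [∞, ∞, 0]
q=1: [17, -7, ∞]
q=2: [∞, 9, 2]
q=3: [19, -5, 18]
Optimal cycle mean attained by: cycle 1->2->1, total 9 + (-7), length 2.
Answer: λ = 1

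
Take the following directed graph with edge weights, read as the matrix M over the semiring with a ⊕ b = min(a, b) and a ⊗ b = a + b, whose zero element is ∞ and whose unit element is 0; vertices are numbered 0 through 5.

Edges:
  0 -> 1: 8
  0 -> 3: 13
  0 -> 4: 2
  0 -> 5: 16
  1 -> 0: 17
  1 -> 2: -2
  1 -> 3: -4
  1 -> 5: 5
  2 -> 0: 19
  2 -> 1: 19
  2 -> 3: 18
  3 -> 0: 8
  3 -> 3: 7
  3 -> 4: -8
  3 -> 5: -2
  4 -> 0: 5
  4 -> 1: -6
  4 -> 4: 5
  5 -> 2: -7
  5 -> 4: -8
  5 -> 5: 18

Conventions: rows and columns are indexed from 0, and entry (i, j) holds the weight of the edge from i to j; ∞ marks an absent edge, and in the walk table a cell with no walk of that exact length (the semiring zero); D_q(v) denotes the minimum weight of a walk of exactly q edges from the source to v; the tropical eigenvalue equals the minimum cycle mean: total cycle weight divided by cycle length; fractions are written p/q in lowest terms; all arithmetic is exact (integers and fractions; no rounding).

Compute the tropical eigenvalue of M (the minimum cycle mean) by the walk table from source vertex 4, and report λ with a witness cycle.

q=0: [∞, ∞, ∞, ∞, 0, ∞]
q=1: [5, -6, ∞, ∞, 5, ∞]
q=2: [10, -1, -8, -10, 7, -1]
q=3: [-2, 1, -8, -5, -18, -12]
q=4: [-13, -24, -19, -3, -20, -7]
q=5: [-15, -26, -26, -28, -15, -19]
q=6: [-20, -21, -28, -30, -36, -30]
Optimal cycle mean attained by: cycle 1->3->4->1, total (-4) + (-8) + (-6), length 3.
Answer: λ = -6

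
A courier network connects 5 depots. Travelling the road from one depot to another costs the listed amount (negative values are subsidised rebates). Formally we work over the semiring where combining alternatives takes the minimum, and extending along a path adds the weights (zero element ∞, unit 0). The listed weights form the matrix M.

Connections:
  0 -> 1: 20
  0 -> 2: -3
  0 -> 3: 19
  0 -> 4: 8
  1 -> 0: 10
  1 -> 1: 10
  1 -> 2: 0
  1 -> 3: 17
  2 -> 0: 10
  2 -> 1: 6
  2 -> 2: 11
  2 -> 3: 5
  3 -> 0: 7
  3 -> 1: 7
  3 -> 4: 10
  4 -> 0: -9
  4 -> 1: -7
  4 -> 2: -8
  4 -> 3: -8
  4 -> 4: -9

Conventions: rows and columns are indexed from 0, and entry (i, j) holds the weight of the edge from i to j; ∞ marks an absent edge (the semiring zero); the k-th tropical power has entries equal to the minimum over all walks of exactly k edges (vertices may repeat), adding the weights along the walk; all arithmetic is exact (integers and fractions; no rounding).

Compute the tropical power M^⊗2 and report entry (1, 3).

M^⊗2:
  [-1, 1, 0, 0, -1]
  [10, 6, 7, 5, 18]
  [12, 12, 6, 16, 15]
  [1, 3, 2, 2, 1]
  [-18, -16, -17, -17, -18]
Key observation: the optimum is the walk 1->2->3, with weight 0 + 5 = 5.
Optimal value attained by: walk 1->2->3.
Answer: (M^⊗2)[1][3] = 5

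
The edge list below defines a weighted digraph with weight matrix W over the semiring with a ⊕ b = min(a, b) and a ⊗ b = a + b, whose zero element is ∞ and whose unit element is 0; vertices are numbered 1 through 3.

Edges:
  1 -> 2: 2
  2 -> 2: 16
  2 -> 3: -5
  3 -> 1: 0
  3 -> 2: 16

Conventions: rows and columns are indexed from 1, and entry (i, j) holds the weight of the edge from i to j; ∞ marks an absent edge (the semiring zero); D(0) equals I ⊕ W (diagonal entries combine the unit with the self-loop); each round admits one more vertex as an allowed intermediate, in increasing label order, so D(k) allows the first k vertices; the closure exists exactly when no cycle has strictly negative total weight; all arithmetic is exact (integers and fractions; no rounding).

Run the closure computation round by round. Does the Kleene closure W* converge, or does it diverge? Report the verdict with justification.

D(0):
  [0, 2, ∞]
  [∞, 0, -5]
  [0, 16, 0]
D(1):
  [0, 2, ∞]
  [∞, 0, -5]
  [0, 2, 0]
Detection: at round 2, diagonal entry (3, 3) turns strictly negative.
Key observation: the cycle 3->1->2->3 has total weight 0 + 2 + (-5), which is strictly negative.
Answer: DIVERGES — negative cycle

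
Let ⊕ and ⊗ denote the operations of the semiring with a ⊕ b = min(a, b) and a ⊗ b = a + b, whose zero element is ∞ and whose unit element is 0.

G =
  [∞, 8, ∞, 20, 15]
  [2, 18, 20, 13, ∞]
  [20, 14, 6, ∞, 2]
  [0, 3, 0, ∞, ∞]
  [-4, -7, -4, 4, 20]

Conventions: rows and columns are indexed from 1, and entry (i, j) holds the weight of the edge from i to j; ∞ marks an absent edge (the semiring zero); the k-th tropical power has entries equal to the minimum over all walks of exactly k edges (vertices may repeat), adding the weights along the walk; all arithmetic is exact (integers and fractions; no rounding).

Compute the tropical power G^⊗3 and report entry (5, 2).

G^⊗2:
  [10, 8, 11, 19, 35]
  [13, 10, 13, 22, 17]
  [-2, -5, -2, 6, 8]
  [5, 8, 6, 16, 2]
  [-5, 4, 2, 6, -2]
G^⊗3:
  [10, 18, 17, 21, 13]
  [12, 10, 13, 21, 15]
  [-3, 1, 4, 8, 0]
  [-2, -5, -2, 6, 8]
  [-6, -9, -6, 2, 4]
Key observation: the optimum is the walk 5->3->5->2, with weight (-4) + 2 + (-7) = -9.
Optimal value attained by: walk 5->3->5->2.
Answer: (G^⊗3)[5][2] = -9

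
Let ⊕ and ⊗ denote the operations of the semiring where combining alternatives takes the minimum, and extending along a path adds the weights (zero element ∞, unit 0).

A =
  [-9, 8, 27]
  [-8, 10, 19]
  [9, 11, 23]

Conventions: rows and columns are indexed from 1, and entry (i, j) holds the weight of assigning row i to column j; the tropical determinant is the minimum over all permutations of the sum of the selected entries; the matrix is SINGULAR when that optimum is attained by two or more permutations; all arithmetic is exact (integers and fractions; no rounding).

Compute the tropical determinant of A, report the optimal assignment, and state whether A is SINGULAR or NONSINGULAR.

σ = (1, 2, 3): (-9) + 10 + 23 = 24
σ = (1, 3, 2): (-9) + 19 + 11 = 21
σ = (2, 1, 3): 8 + (-8) + 23 = 23
σ = (2, 3, 1): 8 + 19 + 9 = 36
σ = (3, 1, 2): 27 + (-8) + 11 = 30
σ = (3, 2, 1): 27 + 10 + 9 = 46
Optimal value attained by: σ = (1, 3, 2).
Answer: det⊕(A) = 21; verdict: NONSINGULAR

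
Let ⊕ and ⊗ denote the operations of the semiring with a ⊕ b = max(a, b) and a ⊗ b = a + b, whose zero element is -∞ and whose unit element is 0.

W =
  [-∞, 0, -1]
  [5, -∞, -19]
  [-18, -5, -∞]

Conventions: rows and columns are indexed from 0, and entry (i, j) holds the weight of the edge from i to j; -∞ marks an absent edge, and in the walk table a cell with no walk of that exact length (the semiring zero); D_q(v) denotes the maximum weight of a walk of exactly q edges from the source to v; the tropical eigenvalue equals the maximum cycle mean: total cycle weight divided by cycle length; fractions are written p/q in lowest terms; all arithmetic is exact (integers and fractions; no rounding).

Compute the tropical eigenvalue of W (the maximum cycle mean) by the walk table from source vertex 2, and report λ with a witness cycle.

q=0: [-∞, -∞, 0]
q=1: [-18, -5, -∞]
q=2: [0, -18, -19]
q=3: [-13, 0, -1]
Optimal cycle mean attained by: cycle 0->1->0, total 0 + 5, length 2.
Answer: λ = 5/2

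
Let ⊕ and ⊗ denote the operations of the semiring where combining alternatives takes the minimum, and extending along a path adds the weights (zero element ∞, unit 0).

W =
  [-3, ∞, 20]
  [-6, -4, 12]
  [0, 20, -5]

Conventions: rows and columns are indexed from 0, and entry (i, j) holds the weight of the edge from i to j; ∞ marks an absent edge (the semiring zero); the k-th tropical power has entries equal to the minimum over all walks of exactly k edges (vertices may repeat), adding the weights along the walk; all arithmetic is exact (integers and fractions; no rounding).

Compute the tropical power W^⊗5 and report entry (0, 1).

W^⊗2:
  [-6, 40, 15]
  [-10, -8, 7]
  [-5, 15, -10]
W^⊗3:
  [-9, 35, 10]
  [-14, -12, 2]
  [-10, 10, -15]
W^⊗4:
  [-12, 30, 5]
  [-18, -16, -3]
  [-15, 5, -20]
W^⊗5:
  [-15, 25, 0]
  [-22, -20, -8]
  [-20, 0, -25]
Key observation: the optimum is the walk 0->2->2->2->2->1, with weight 20 + (-5) + (-5) + (-5) + 20 = 25.
Optimal value attained by: walk 0->2->2->2->2->1.
Answer: (W^⊗5)[0][1] = 25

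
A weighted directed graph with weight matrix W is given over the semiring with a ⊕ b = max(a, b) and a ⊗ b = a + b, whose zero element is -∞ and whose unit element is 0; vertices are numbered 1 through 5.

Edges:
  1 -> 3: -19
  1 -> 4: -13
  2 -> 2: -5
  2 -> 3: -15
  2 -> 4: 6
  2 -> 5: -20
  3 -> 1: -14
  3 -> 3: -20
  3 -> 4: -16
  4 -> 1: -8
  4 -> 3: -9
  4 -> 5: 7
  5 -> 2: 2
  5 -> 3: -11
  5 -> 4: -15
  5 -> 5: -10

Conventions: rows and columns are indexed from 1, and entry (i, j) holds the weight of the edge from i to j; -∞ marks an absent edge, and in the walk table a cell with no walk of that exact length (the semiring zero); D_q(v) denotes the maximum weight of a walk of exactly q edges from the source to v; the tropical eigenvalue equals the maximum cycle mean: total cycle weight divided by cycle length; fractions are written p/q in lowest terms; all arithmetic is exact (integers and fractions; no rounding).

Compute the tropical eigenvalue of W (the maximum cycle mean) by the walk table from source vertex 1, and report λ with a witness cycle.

q=0: [0, -∞, -∞, -∞, -∞]
q=1: [-∞, -∞, -19, -13, -∞]
q=2: [-21, -∞, -22, -35, -6]
q=3: [-36, -4, -17, -21, -16]
q=4: [-29, -9, -19, 2, -14]
q=5: [-6, -12, -7, -3, 9]
Optimal cycle mean attained by: cycle 2->4->5->2, total 6 + 7 + 2, length 3.
Answer: λ = 5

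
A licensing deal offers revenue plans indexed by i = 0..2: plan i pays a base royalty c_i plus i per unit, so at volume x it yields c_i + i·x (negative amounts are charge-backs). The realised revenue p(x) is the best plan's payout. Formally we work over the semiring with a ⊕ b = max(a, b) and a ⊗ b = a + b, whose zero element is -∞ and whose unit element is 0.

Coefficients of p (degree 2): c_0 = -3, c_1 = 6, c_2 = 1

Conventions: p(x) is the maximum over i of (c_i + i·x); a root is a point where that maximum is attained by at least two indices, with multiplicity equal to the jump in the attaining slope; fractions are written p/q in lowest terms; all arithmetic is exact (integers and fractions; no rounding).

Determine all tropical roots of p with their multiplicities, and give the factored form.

hull edge (i=0, c=-3) to (i=1, c=6): slope 9, span 1
hull edge (i=1, c=6) to (i=2, c=1): slope -5, span 1
Factored form: p(x) = 1 ⊗ (x ⊕ (-9)) ⊗ (x ⊕ 5)
Answer: roots = -9 (mult 1), 5 (mult 1)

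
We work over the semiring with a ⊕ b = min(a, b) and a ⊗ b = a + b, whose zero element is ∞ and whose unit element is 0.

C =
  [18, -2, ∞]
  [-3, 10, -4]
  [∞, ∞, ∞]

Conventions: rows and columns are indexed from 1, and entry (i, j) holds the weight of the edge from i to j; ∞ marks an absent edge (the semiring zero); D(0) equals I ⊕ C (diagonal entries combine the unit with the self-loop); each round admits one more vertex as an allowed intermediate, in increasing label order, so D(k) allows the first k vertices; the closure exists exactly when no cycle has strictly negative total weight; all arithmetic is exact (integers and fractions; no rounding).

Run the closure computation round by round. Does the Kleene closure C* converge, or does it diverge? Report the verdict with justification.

D(0):
  [0, -2, ∞]
  [-3, 0, -4]
  [∞, ∞, 0]
Detection: at round 1, diagonal entry (2, 2) turns strictly negative.
Key observation: the cycle 2->1->2 has total weight (-3) + (-2), which is strictly negative.
Answer: DIVERGES — negative cycle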